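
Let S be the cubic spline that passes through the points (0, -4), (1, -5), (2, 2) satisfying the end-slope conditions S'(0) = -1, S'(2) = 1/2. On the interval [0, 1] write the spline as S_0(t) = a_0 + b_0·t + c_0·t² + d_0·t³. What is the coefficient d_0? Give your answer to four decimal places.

5.6250

Write M_i for S''(x_i). With h_i = 1, 1 and divided differences Δ_i = -1, 7, the continuity of S' gives the tridiagonal system
  1·M_0 + 4·M_1 + 1·M_2 = 6(Δ_1 - Δ_0) = 48
Clamped end conditions give two more equations: 2h_0·M_0 + h_0·M_1 = 6(Δ_0 - S'(0)) = 0 and h_1·M_1 + 2h_1·M_2 = 6(S'(2) - Δ_1) = -39.
Solving the tridiagonal system: M_0 = -45/4, M_1 = 45/2, M_2 = -123/4.
On [0, 1], with S_0(t) = a_0 + b_0·t + c_0·t² + d_0·t³: c_0 = M_0/2 = -45/8, d_0 = (M_1 - M_0)/(6h_0) = 45/8, b_0 = Δ_0 - h_0(2M_0 + M_1)/6 = -1.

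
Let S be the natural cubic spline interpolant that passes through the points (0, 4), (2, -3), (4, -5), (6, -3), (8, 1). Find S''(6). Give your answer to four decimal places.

Write m_i for S''(x_i). With h_i = 2, 2, 2, 2 and divided differences Δ_i = -7/2, -1, 1, 2, the continuity of S' gives the tridiagonal system
  2·m_0 + 8·m_1 + 2·m_2 = 6(Δ_1 - Δ_0) = 15
  2·m_1 + 8·m_2 + 2·m_3 = 6(Δ_2 - Δ_1) = 12
  2·m_2 + 8·m_3 + 2·m_4 = 6(Δ_3 - Δ_2) = 6
Natural end conditions: m_0 = m_4 = 0.
Solving: m_0 = 0, m_1 = 183/112, m_2 = 27/28, m_3 = 57/112, m_4 = 0.

0.5089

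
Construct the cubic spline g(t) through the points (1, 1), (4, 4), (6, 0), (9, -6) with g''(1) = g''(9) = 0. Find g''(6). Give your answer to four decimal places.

0.3750

Let M_i = g''(x_i). Step sizes h_i = 3, 2, 3; slopes of the chords Δ_i = (y_(i+1) - y_i)/h_i = 1, -2, -2.
  3·M_0 + 10·M_1 + 2·M_2 = 6(Δ_1 - Δ_0) = -18
  2·M_1 + 10·M_2 + 3·M_3 = 6(Δ_2 - Δ_1) = 0
Natural end conditions: M_0 = M_3 = 0.
Hence M_0 = 0, M_1 = -15/8, M_2 = 3/8, M_3 = 0.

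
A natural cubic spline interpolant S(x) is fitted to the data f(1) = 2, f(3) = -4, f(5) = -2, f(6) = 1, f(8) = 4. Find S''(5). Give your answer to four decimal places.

Let m_i = S''(x_i). Step sizes h_i = 2, 2, 1, 2; slopes of the chords Δ_i = (y_(i+1) - y_i)/h_i = -3, 1, 3, 3/2.
  2·m_0 + 8·m_1 + 2·m_2 = 6(Δ_1 - Δ_0) = 24
  2·m_1 + 6·m_2 + 1·m_3 = 6(Δ_2 - Δ_1) = 12
  1·m_2 + 6·m_3 + 2·m_4 = 6(Δ_3 - Δ_2) = -9
Natural end conditions: m_0 = m_4 = 0.
Solving the tridiagonal system: m_0 = 0, m_1 = 339/128, m_2 = 45/32, m_3 = -111/64, m_4 = 0.

1.4063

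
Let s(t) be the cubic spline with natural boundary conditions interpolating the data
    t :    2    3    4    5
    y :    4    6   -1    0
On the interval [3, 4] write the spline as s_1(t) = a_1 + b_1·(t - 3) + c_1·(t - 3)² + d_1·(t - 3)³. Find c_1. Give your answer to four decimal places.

-8.8000

Let M_i = s''(x_i). Step sizes h_i = 1, 1, 1; slopes of the chords Δ_i = (y_(i+1) - y_i)/h_i = 2, -7, 1.
  1·M_0 + 4·M_1 + 1·M_2 = 6(Δ_1 - Δ_0) = -54
  1·M_1 + 4·M_2 + 1·M_3 = 6(Δ_2 - Δ_1) = 48
Natural end conditions: M_0 = M_3 = 0.
Solving the tridiagonal system: M_0 = 0, M_1 = -88/5, M_2 = 82/5, M_3 = 0.
On [3, 4], with s_1(t) = a_1 + b_1·(t - 3) + c_1·(t - 3)² + d_1·(t - 3)³: c_1 = M_1/2 = -44/5, d_1 = (M_2 - M_1)/(6h_1) = 17/3, b_1 = Δ_1 - h_1(2M_1 + M_2)/6 = -58/15.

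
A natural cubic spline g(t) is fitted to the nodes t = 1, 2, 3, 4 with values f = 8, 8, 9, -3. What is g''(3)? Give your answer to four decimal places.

With M_i denoting the second derivative at x_i, h_i = 1, 1, 1, and Δ_i = (y_(i+1) − y_i)/h_i = 0, 1, -12:
  1·M_0 + 4·M_1 + 1·M_2 = 6(Δ_1 - Δ_0) = 6
  1·M_1 + 4·M_2 + 1·M_3 = 6(Δ_2 - Δ_1) = -78
Natural end conditions: M_0 = M_3 = 0.
Solving the tridiagonal system: M_0 = 0, M_1 = 34/5, M_2 = -106/5, M_3 = 0.

-21.2000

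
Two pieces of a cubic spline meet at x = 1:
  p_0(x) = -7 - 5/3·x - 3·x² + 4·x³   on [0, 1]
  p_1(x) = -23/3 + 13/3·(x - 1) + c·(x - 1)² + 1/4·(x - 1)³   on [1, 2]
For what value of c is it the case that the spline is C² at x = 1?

9

p_0''(x) = -6 + 24·x, so p_0''(1) = 18. On the right, p_1''(1) = 2c, so c = 9.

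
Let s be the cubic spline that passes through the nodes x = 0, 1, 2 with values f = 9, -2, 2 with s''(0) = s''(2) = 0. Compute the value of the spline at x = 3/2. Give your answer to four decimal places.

-1.4063

Put m_i = s'' at the i-th knot. Here h = (1, 1) and Δ = (-11, 4), so the interior equations h_(i-1)·m_(i-1) + 2(h_(i-1)+h_i)·m_i + h_i·m_(i+1) = 6(Δ_i − Δ_(i-1)) read
  1·m_0 + 4·m_1 + 1·m_2 = 6(Δ_1 - Δ_0) = 90
Natural end conditions: m_0 = m_2 = 0.
Solving the tridiagonal system: m_0 = 0, m_1 = 45/2, m_2 = 0.
On [1, 2], s(x) = -2 - 7/2·(x - 1) + 45/4·(x - 1)² - 15/4·(x - 1)³.
With (x - 1) = 1/2: s(3/2) = -45/32.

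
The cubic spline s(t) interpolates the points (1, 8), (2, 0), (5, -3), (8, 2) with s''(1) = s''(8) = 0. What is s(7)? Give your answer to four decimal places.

0.3231

Let σ_i = s''(x_i). Step sizes h_i = 1, 3, 3; slopes of the chords Δ_i = (y_(i+1) - y_i)/h_i = -8, -1, 5/3.
  1·σ_0 + 8·σ_1 + 3·σ_2 = 6(Δ_1 - Δ_0) = 42
  3·σ_1 + 12·σ_2 + 3·σ_3 = 6(Δ_2 - Δ_1) = 16
Natural end conditions: σ_0 = σ_3 = 0.
Solving: σ_0 = 0, σ_1 = 152/29, σ_2 = 2/87, σ_3 = 0.
On [5, 8], s(t) = -3 + 143/87·(t - 5) + 1/87·(t - 5)² - 1/783·(t - 5)³.
With (t - 5) = 2: s(7) = 253/783.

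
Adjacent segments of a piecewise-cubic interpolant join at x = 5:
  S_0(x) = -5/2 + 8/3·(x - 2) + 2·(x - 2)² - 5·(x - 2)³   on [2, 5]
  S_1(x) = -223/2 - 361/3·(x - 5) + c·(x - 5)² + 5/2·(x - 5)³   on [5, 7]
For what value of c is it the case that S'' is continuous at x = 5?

-43

S_0''(x) = 4 - 30·(x - 2), so S_0''(5) = -86. On the right, S_1''(5) = 2c, so c = -43.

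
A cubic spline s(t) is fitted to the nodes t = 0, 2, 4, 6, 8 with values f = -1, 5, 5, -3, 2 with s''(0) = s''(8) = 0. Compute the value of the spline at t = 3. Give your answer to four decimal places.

6.3460

Put σ_i = s'' at the i-th knot. Here h = (2, 2, 2, 2) and Δ = (3, 0, -4, 5/2), so the interior equations h_(i-1)·σ_(i-1) + 2(h_(i-1)+h_i)·σ_i + h_i·σ_(i+1) = 6(Δ_i − Δ_(i-1)) read
  2·σ_0 + 8·σ_1 + 2·σ_2 = 6(Δ_1 - Δ_0) = -18
  2·σ_1 + 8·σ_2 + 2·σ_3 = 6(Δ_2 - Δ_1) = -24
  2·σ_2 + 8·σ_3 + 2·σ_4 = 6(Δ_3 - Δ_2) = 39
Natural end conditions: σ_0 = σ_4 = 0.
Solving the tridiagonal system: σ_0 = 0, σ_1 = -135/112, σ_2 = -117/28, σ_3 = 663/112, σ_4 = 0.
On [2, 4], s(t) = 5 + 123/56·(t - 2) - 135/224·(t - 2)² - 111/448·(t - 2)³.
With (t - 2) = 1: s(3) = 2843/448.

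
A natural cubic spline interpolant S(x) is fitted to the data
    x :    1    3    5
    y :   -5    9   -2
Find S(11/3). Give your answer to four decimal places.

Let M_i = S''(x_i). Step sizes h_i = 2, 2; slopes of the chords Δ_i = (y_(i+1) - y_i)/h_i = 7, -11/2.
  2·M_0 + 8·M_1 + 2·M_2 = 6(Δ_1 - Δ_0) = -75
Natural end conditions: M_0 = M_2 = 0.
Hence M_0 = 0, M_1 = -75/8, M_2 = 0.
On [3, 5], S(x) = 9 + 3/4·(x - 3) - 75/16·(x - 3)² + 25/32·(x - 3)³.
With (x - 3) = 2/3: S(11/3) = 413/54.

7.6481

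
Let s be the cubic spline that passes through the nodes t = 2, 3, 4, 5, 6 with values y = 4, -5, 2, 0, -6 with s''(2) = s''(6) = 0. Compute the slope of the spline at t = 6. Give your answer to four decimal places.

-6.1429

With M_i denoting the second derivative at x_i, h_i = 1, 1, 1, 1, and Δ_i = (y_(i+1) − y_i)/h_i = -9, 7, -2, -6:
  1·M_0 + 4·M_1 + 1·M_2 = 6(Δ_1 - Δ_0) = 96
  1·M_1 + 4·M_2 + 1·M_3 = 6(Δ_2 - Δ_1) = -54
  1·M_2 + 4·M_3 + 1·M_4 = 6(Δ_3 - Δ_2) = -24
Natural end conditions: M_0 = M_4 = 0.
Forward elimination and back-substitution give M_0 = 0, M_1 = 204/7, M_2 = -144/7, M_3 = -6/7, M_4 = 0.
On [5, 6], s'(t) = b_3 + 2c_3·(t - 5) + 3d_3·(t - 5)² with b_3 = Δ_3 - h_3(2M_3 + M_4)/6 = -40/7, c_3 = M_3/2 = -3/7, d_3 = (M_4 - M_3)/(6h_3) = 1/7. So s'(6) = -43/7.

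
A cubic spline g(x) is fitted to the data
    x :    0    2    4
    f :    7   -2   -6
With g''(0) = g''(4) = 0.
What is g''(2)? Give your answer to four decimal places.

1.8750

Put M_i = g'' at the i-th knot. Here h = (2, 2) and Δ = (-9/2, -2), so the interior equations h_(i-1)·M_(i-1) + 2(h_(i-1)+h_i)·M_i + h_i·M_(i+1) = 6(Δ_i − Δ_(i-1)) read
  2·M_0 + 8·M_1 + 2·M_2 = 6(Δ_1 - Δ_0) = 15
Natural end conditions: M_0 = M_2 = 0.
Forward elimination and back-substitution give M_0 = 0, M_1 = 15/8, M_2 = 0.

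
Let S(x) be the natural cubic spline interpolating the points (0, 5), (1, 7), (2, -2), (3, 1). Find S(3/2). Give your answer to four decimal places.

2.4250

Write σ_i for S''(x_i). With h_i = 1, 1, 1 and divided differences Δ_i = 2, -9, 3, the continuity of S' gives the tridiagonal system
  1·σ_0 + 4·σ_1 + 1·σ_2 = 6(Δ_1 - Δ_0) = -66
  1·σ_1 + 4·σ_2 + 1·σ_3 = 6(Δ_2 - Δ_1) = 72
Natural end conditions: σ_0 = σ_3 = 0.
Forward elimination and back-substitution give σ_0 = 0, σ_1 = -112/5, σ_2 = 118/5, σ_3 = 0.
On [1, 2], S(x) = 7 - 82/15·(x - 1) - 56/5·(x - 1)² + 23/3·(x - 1)³.
With (x - 1) = 1/2: S(3/2) = 97/40.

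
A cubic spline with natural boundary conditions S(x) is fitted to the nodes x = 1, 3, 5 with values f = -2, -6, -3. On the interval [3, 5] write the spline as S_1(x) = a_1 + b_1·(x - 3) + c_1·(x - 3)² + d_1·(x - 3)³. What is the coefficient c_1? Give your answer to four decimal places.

1.3125

Put σ_i = S'' at the i-th knot. Here h = (2, 2) and Δ = (-2, 3/2), so the interior equations h_(i-1)·σ_(i-1) + 2(h_(i-1)+h_i)·σ_i + h_i·σ_(i+1) = 6(Δ_i − Δ_(i-1)) read
  2·σ_0 + 8·σ_1 + 2·σ_2 = 6(Δ_1 - Δ_0) = 21
Natural end conditions: σ_0 = σ_2 = 0.
Forward elimination and back-substitution give σ_0 = 0, σ_1 = 21/8, σ_2 = 0.
On [3, 5], with S_1(x) = a_1 + b_1·(x - 3) + c_1·(x - 3)² + d_1·(x - 3)³: c_1 = σ_1/2 = 21/16, d_1 = (σ_2 - σ_1)/(6h_1) = -7/32, b_1 = Δ_1 - h_1(2σ_1 + σ_2)/6 = -1/4.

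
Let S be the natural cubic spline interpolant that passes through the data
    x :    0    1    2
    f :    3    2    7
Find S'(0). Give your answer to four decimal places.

Write σ_i for S''(x_i). With h_i = 1, 1 and divided differences Δ_i = -1, 5, the continuity of S' gives the tridiagonal system
  1·σ_0 + 4·σ_1 + 1·σ_2 = 6(Δ_1 - Δ_0) = 36
Natural end conditions: σ_0 = σ_2 = 0.
Forward elimination and back-substitution give σ_0 = 0, σ_1 = 9, σ_2 = 0.
On [0, 1], S'(x) = b_0 + 2c_0·x + 3d_0·x² with b_0 = Δ_0 - h_0(2σ_0 + σ_1)/6 = -5/2, c_0 = σ_0/2 = 0, d_0 = (σ_1 - σ_0)/(6h_0) = 3/2. So S'(0) = -5/2.

-2.5000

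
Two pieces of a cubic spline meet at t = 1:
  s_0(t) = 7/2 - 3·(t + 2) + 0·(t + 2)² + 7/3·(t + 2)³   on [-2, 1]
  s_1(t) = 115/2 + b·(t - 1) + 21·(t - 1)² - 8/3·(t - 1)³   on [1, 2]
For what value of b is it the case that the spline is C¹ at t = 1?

60

s_0'(t) = -3 + 0·(t + 2) + 7·(t + 2)², so s_0'(1) = 60. On the right, s_1'(1) = b, so b = 60.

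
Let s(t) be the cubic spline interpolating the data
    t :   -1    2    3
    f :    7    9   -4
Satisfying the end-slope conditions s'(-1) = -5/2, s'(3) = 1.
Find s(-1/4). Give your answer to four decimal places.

Write m_i for s''(x_i). With h_i = 3, 1 and divided differences Δ_i = 2/3, -13, the continuity of s' gives the tridiagonal system
  3·m_0 + 8·m_1 + 1·m_2 = 6(Δ_1 - Δ_0) = -82
Clamped end conditions give two more equations: 2h_0·m_0 + h_0·m_1 = 6(Δ_0 - s'(-1)) = 19 and h_1·m_1 + 2h_1·m_2 = 6(s'(3) - Δ_1) = 84.
Forward elimination and back-substitution give m_0 = 343/24, m_1 = -89/4, m_2 = 425/8.
On [-1, 2], s(t) = 7 - 5/2·(t + 1) + 343/48·(t + 1)² - 877/432·(t + 1)³.
With (t + 1) = 3/4: s(-1/4) = 8487/1024.

8.2881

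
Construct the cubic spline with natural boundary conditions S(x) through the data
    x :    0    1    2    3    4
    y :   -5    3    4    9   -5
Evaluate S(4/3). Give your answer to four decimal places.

3.3704

Write M_i for S''(x_i). With h_i = 1, 1, 1, 1 and divided differences Δ_i = 8, 1, 5, -14, the continuity of S' gives the tridiagonal system
  1·M_0 + 4·M_1 + 1·M_2 = 6(Δ_1 - Δ_0) = -42
  1·M_1 + 4·M_2 + 1·M_3 = 6(Δ_2 - Δ_1) = 24
  1·M_2 + 4·M_3 + 1·M_4 = 6(Δ_3 - Δ_2) = -114
Natural end conditions: M_0 = M_4 = 0.
Solving: M_0 = 0, M_1 = -15, M_2 = 18, M_3 = -33, M_4 = 0.
On [1, 2], S(x) = 3 + 3·(x - 1) - 15/2·(x - 1)² + 11/2·(x - 1)³.
With (x - 1) = 1/3: S(4/3) = 91/27.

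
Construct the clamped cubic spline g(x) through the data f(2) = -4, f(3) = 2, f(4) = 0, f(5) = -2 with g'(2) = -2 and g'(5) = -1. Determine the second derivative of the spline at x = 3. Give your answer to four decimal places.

-22.1333

Write σ_i for g''(x_i). With h_i = 1, 1, 1 and divided differences Δ_i = 6, -2, -2, the continuity of g' gives the tridiagonal system
  1·σ_0 + 4·σ_1 + 1·σ_2 = 6(Δ_1 - Δ_0) = -48
  1·σ_1 + 4·σ_2 + 1·σ_3 = 6(Δ_2 - Δ_1) = 0
Clamped end conditions give two more equations: 2h_0·σ_0 + h_0·σ_1 = 6(Δ_0 - g'(2)) = 48 and h_2·σ_2 + 2h_2·σ_3 = 6(g'(5) - Δ_2) = 6.
Forward elimination and back-substitution give σ_0 = 526/15, σ_1 = -332/15, σ_2 = 82/15, σ_3 = 4/15.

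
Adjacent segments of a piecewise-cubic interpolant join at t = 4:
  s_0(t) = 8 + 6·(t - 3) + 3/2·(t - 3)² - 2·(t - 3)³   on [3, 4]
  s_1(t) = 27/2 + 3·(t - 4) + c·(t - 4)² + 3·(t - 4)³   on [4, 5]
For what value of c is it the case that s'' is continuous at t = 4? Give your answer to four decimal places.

-4.5000

s_0''(t) = 3 - 12·(t - 3), so s_0''(4) = -9. On the right, s_1''(4) = 2c, so c = -9/2.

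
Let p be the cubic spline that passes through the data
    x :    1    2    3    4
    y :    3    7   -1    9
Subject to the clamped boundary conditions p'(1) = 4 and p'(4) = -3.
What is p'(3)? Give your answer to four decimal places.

3.4667

Let m_i = p''(x_i). Step sizes h_i = 1, 1, 1; slopes of the chords Δ_i = (y_(i+1) - y_i)/h_i = 4, -8, 10.
  1·m_0 + 4·m_1 + 1·m_2 = 6(Δ_1 - Δ_0) = -72
  1·m_1 + 4·m_2 + 1·m_3 = 6(Δ_2 - Δ_1) = 108
Clamped end conditions give two more equations: 2h_0·m_0 + h_0·m_1 = 6(Δ_0 - p'(1)) = 0 and h_2·m_2 + 2h_2·m_3 = 6(p'(4) - Δ_2) = -78.
Hence m_0 = 266/15, m_1 = -532/15, m_2 = 782/15, m_3 = -976/15.
On [3, 4], p'(x) = b_2 + 2c_2·(x - 3) + 3d_2·(x - 3)² with b_2 = Δ_2 - h_2(2m_2 + m_3)/6 = 52/15, c_2 = m_2/2 = 391/15, d_2 = (m_3 - m_2)/(6h_2) = -293/15. So p'(3) = 52/15.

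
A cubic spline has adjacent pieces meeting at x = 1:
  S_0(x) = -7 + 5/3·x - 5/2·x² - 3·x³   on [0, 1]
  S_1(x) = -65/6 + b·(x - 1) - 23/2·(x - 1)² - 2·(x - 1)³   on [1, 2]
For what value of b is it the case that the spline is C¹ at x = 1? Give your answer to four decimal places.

S_0'(x) = 5/3 - 5·x - 9·x², so S_0'(1) = -37/3. On the right, S_1'(1) = b, so b = -37/3.

-12.3333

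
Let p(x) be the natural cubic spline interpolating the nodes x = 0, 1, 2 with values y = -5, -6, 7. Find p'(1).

6

Put M_i = p'' at the i-th knot. Here h = (1, 1) and Δ = (-1, 13), so the interior equations h_(i-1)·M_(i-1) + 2(h_(i-1)+h_i)·M_i + h_i·M_(i+1) = 6(Δ_i − Δ_(i-1)) read
  1·M_0 + 4·M_1 + 1·M_2 = 6(Δ_1 - Δ_0) = 84
Natural end conditions: M_0 = M_2 = 0.
Hence M_0 = 0, M_1 = 21, M_2 = 0.
On [1, 2], p'(x) = b_1 + 2c_1·(x - 1) + 3d_1·(x - 1)² with b_1 = Δ_1 - h_1(2M_1 + M_2)/6 = 6, c_1 = M_1/2 = 21/2, d_1 = (M_2 - M_1)/(6h_1) = -7/2. So p'(1) = 6.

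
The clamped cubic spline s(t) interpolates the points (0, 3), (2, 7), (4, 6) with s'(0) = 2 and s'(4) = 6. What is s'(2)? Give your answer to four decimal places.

-0.8750

Put σ_i = s'' at the i-th knot. Here h = (2, 2) and Δ = (2, -1/2), so the interior equations h_(i-1)·σ_(i-1) + 2(h_(i-1)+h_i)·σ_i + h_i·σ_(i+1) = 6(Δ_i − Δ_(i-1)) read
  2·σ_0 + 8·σ_1 + 2·σ_2 = 6(Δ_1 - Δ_0) = -15
Clamped end conditions give two more equations: 2h_0·σ_0 + h_0·σ_1 = 6(Δ_0 - s'(0)) = 0 and h_1·σ_1 + 2h_1·σ_2 = 6(s'(4) - Δ_1) = 39.
Solving: σ_0 = 23/8, σ_1 = -23/4, σ_2 = 101/8.
On [2, 4], s'(t) = b_1 + 2c_1·(t - 2) + 3d_1·(t - 2)² with b_1 = Δ_1 - h_1(2σ_1 + σ_2)/6 = -7/8, c_1 = σ_1/2 = -23/8, d_1 = (σ_2 - σ_1)/(6h_1) = 49/32. So s'(2) = -7/8.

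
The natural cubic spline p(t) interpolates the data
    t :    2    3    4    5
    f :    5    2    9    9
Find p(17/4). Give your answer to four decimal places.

Put M_i = p'' at the i-th knot. Here h = (1, 1, 1) and Δ = (-3, 7, 0), so the interior equations h_(i-1)·M_(i-1) + 2(h_(i-1)+h_i)·M_i + h_i·M_(i+1) = 6(Δ_i − Δ_(i-1)) read
  1·M_0 + 4·M_1 + 1·M_2 = 6(Δ_1 - Δ_0) = 60
  1·M_1 + 4·M_2 + 1·M_3 = 6(Δ_2 - Δ_1) = -42
Natural end conditions: M_0 = M_3 = 0.
Forward elimination and back-substitution give M_0 = 0, M_1 = 94/5, M_2 = -76/5, M_3 = 0.
On [4, 5], p(t) = 9 + 76/15·(t - 4) - 38/5·(t - 4)² + 38/15·(t - 4)³.
With (t - 4) = 1/4: p(17/4) = 1573/160.

9.8313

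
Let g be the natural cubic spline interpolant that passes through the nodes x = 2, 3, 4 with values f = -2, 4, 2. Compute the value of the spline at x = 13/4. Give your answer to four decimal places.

4.1563

With σ_i denoting the second derivative at x_i, h_i = 1, 1, and Δ_i = (y_(i+1) − y_i)/h_i = 6, -2:
  1·σ_0 + 4·σ_1 + 1·σ_2 = 6(Δ_1 - Δ_0) = -48
Natural end conditions: σ_0 = σ_2 = 0.
Solving: σ_0 = 0, σ_1 = -12, σ_2 = 0.
On [3, 4], g(x) = 4 + 2·(x - 3) - 6·(x - 3)² + 2·(x - 3)³.
With (x - 3) = 1/4: g(13/4) = 133/32.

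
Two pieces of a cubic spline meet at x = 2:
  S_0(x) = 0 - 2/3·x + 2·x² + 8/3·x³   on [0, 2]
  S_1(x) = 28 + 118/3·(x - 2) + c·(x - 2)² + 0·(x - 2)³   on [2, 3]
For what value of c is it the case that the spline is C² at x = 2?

S_0''(x) = 4 + 16·x, so S_0''(2) = 36. On the right, S_1''(2) = 2c, so c = 18.

18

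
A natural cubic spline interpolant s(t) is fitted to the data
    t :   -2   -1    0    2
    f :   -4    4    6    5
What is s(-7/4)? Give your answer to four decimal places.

Write σ_i for s''(x_i). With h_i = 1, 1, 2 and divided differences Δ_i = 8, 2, -1/2, the continuity of s' gives the tridiagonal system
  1·σ_0 + 4·σ_1 + 1·σ_2 = 6(Δ_1 - Δ_0) = -36
  1·σ_1 + 6·σ_2 + 2·σ_3 = 6(Δ_2 - Δ_1) = -15
Natural end conditions: σ_0 = σ_3 = 0.
Hence σ_0 = 0, σ_1 = -201/23, σ_2 = -24/23, σ_3 = 0.
On [-2, -1], s(t) = -4 + 435/46·(t + 2) + 0·(t + 2)² - 67/46·(t + 2)³.
With (t + 2) = 1/4: s(-7/4) = -4883/2944.

-1.6586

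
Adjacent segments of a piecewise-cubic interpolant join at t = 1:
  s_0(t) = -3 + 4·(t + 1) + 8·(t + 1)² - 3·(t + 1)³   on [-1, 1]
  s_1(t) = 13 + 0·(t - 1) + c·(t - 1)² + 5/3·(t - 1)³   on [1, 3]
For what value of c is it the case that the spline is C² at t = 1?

s_0''(t) = 16 - 18·(t + 1), so s_0''(1) = -20. On the right, s_1''(1) = 2c, so c = -10.

-10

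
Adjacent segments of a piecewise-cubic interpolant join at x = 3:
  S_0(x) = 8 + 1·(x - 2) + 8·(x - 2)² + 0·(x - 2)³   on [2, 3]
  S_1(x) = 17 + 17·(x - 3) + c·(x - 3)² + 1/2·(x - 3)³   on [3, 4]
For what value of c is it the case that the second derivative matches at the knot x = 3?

S_0''(x) = 16 + 0·(x - 2), so S_0''(3) = 16. On the right, S_1''(3) = 2c, so c = 8.

8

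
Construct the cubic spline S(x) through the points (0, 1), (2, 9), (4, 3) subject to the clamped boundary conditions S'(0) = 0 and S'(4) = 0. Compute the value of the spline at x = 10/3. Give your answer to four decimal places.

4.6667

Put M_i = S'' at the i-th knot. Here h = (2, 2) and Δ = (4, -3), so the interior equations h_(i-1)·M_(i-1) + 2(h_(i-1)+h_i)·M_i + h_i·M_(i+1) = 6(Δ_i − Δ_(i-1)) read
  2·M_0 + 8·M_1 + 2·M_2 = 6(Δ_1 - Δ_0) = -42
Clamped end conditions give two more equations: 2h_0·M_0 + h_0·M_1 = 6(Δ_0 - S'(0)) = 24 and h_1·M_1 + 2h_1·M_2 = 6(S'(4) - Δ_1) = 18.
Solving: M_0 = 45/4, M_1 = -21/2, M_2 = 39/4.
On [2, 4], S(x) = 9 + 3/4·(x - 2) - 21/4·(x - 2)² + 27/16·(x - 2)³.
With (x - 2) = 4/3: S(10/3) = 14/3.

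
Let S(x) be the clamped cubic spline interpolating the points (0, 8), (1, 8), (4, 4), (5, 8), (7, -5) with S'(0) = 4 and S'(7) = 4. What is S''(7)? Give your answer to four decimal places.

Let σ_i = S''(x_i). Step sizes h_i = 1, 3, 1, 2; slopes of the chords Δ_i = (y_(i+1) - y_i)/h_i = 0, -4/3, 4, -13/2.
  1·σ_0 + 8·σ_1 + 3·σ_2 = 6(Δ_1 - Δ_0) = -8
  3·σ_1 + 8·σ_2 + 1·σ_3 = 6(Δ_2 - Δ_1) = 32
  1·σ_2 + 6·σ_3 + 2·σ_4 = 6(Δ_3 - Δ_2) = -63
Clamped end conditions give two more equations: 2h_0·σ_0 + h_0·σ_1 = 6(Δ_0 - S'(0)) = -24 and h_3·σ_3 + 2h_3·σ_4 = 6(S'(7) - Δ_3) = 63.
Solving the tridiagonal system: σ_0 = -237/22, σ_1 = -27/11, σ_2 = 493/66, σ_3 = -673/33, σ_4 = 3425/132.

25.9470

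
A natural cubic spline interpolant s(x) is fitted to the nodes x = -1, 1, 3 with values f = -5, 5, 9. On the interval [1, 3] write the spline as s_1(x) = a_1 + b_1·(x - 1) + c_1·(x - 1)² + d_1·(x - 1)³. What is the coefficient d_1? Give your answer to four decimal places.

0.1875

Put M_i = s'' at the i-th knot. Here h = (2, 2) and Δ = (5, 2), so the interior equations h_(i-1)·M_(i-1) + 2(h_(i-1)+h_i)·M_i + h_i·M_(i+1) = 6(Δ_i − Δ_(i-1)) read
  2·M_0 + 8·M_1 + 2·M_2 = 6(Δ_1 - Δ_0) = -18
Natural end conditions: M_0 = M_2 = 0.
Forward elimination and back-substitution give M_0 = 0, M_1 = -9/4, M_2 = 0.
On [1, 3], with s_1(x) = a_1 + b_1·(x - 1) + c_1·(x - 1)² + d_1·(x - 1)³: c_1 = M_1/2 = -9/8, d_1 = (M_2 - M_1)/(6h_1) = 3/16, b_1 = Δ_1 - h_1(2M_1 + M_2)/6 = 7/2.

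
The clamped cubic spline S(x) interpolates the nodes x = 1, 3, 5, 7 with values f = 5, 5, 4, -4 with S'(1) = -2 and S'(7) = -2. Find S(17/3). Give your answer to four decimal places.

1.3037

Let σ_i = S''(x_i). Step sizes h_i = 2, 2, 2; slopes of the chords Δ_i = (y_(i+1) - y_i)/h_i = 0, -1/2, -4.
  2·σ_0 + 8·σ_1 + 2·σ_2 = 6(Δ_1 - Δ_0) = -3
  2·σ_1 + 8·σ_2 + 2·σ_3 = 6(Δ_2 - Δ_1) = -21
Clamped end conditions give two more equations: 2h_0·σ_0 + h_0·σ_1 = 6(Δ_0 - S'(1)) = 12 and h_2·σ_2 + 2h_2·σ_3 = 6(S'(7) - Δ_2) = 12.
Hence σ_0 = 31/10, σ_1 = -1/5, σ_2 = -19/5, σ_3 = 49/10.
On [5, 7], S(x) = 4 - 31/10·(x - 5) - 19/10·(x - 5)² + 29/40·(x - 5)³.
With (x - 5) = 2/3: S(17/3) = 176/135.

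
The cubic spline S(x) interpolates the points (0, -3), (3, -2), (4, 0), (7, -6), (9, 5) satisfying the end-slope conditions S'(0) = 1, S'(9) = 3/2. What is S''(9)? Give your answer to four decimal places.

Let M_i = S''(x_i). Step sizes h_i = 3, 1, 3, 2; slopes of the chords Δ_i = (y_(i+1) - y_i)/h_i = 1/3, 2, -2, 11/2.
  3·M_0 + 8·M_1 + 1·M_2 = 6(Δ_1 - Δ_0) = 10
  1·M_1 + 8·M_2 + 3·M_3 = 6(Δ_2 - Δ_1) = -24
  3·M_2 + 10·M_3 + 2·M_4 = 6(Δ_3 - Δ_2) = 45
Clamped end conditions give two more equations: 2h_0·M_0 + h_0·M_1 = 6(Δ_0 - S'(0)) = -4 and h_3·M_3 + 2h_3·M_4 = 6(S'(9) - Δ_3) = -24.
Hence M_0 = -559/267, M_1 = 254/89, M_2 = -583/89, M_3 = 758/89, M_4 = -913/89.

-10.2584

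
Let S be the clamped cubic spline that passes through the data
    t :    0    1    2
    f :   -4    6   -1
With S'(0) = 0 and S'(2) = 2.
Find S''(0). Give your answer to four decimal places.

With m_i denoting the second derivative at x_i, h_i = 1, 1, and Δ_i = (y_(i+1) − y_i)/h_i = 10, -7:
  1·m_0 + 4·m_1 + 1·m_2 = 6(Δ_1 - Δ_0) = -102
Clamped end conditions give two more equations: 2h_0·m_0 + h_0·m_1 = 6(Δ_0 - S'(0)) = 60 and h_1·m_1 + 2h_1·m_2 = 6(S'(2) - Δ_1) = 54.
Solving the tridiagonal system: m_0 = 113/2, m_1 = -53, m_2 = 107/2.

56.5000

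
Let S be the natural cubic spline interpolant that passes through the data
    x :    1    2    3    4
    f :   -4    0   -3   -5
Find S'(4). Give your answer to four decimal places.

-1.2667

Put m_i = S'' at the i-th knot. Here h = (1, 1, 1) and Δ = (4, -3, -2), so the interior equations h_(i-1)·m_(i-1) + 2(h_(i-1)+h_i)·m_i + h_i·m_(i+1) = 6(Δ_i − Δ_(i-1)) read
  1·m_0 + 4·m_1 + 1·m_2 = 6(Δ_1 - Δ_0) = -42
  1·m_1 + 4·m_2 + 1·m_3 = 6(Δ_2 - Δ_1) = 6
Natural end conditions: m_0 = m_3 = 0.
Solving: m_0 = 0, m_1 = -58/5, m_2 = 22/5, m_3 = 0.
On [3, 4], S'(x) = b_2 + 2c_2·(x - 3) + 3d_2·(x - 3)² with b_2 = Δ_2 - h_2(2m_2 + m_3)/6 = -52/15, c_2 = m_2/2 = 11/5, d_2 = (m_3 - m_2)/(6h_2) = -11/15. So S'(4) = -19/15.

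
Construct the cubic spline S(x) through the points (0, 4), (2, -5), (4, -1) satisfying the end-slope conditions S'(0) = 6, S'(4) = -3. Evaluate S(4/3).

-1

Write M_i for S''(x_i). With h_i = 2, 2 and divided differences Δ_i = -9/2, 2, the continuity of S' gives the tridiagonal system
  2·M_0 + 8·M_1 + 2·M_2 = 6(Δ_1 - Δ_0) = 39
Clamped end conditions give two more equations: 2h_0·M_0 + h_0·M_1 = 6(Δ_0 - S'(0)) = -63 and h_1·M_1 + 2h_1·M_2 = 6(S'(4) - Δ_1) = -30.
Solving: M_0 = -183/8, M_1 = 57/4, M_2 = -117/8.
On [0, 2], S(x) = 4 + 6·x - 183/16·x² + 99/32·x³.
With x = 4/3: S(4/3) = -1.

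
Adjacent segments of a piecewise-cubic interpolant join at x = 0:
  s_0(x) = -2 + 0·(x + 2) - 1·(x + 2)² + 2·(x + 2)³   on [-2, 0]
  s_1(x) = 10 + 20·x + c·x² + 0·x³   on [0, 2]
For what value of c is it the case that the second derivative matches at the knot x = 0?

s_0''(x) = -2 + 12·(x + 2), so s_0''(0) = 22. On the right, s_1''(0) = 2c, so c = 11.

11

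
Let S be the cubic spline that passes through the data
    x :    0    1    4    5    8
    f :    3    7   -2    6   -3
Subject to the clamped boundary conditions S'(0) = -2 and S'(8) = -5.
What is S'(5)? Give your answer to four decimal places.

Write m_i for S''(x_i). With h_i = 1, 3, 1, 3 and divided differences Δ_i = 4, -3, 8, -3, the continuity of S' gives the tridiagonal system
  1·m_0 + 8·m_1 + 3·m_2 = 6(Δ_1 - Δ_0) = -42
  3·m_1 + 8·m_2 + 1·m_3 = 6(Δ_2 - Δ_1) = 66
  1·m_2 + 8·m_3 + 3·m_4 = 6(Δ_3 - Δ_2) = -66
Clamped end conditions give two more equations: 2h_0·m_0 + h_0·m_1 = 6(Δ_0 - S'(0)) = 36 and h_3·m_3 + 2h_3·m_4 = 6(S'(8) - Δ_3) = -12.
Solving the tridiagonal system: m_0 = 1799/72, m_1 = -503/36, m_2 = 1075/72, m_3 = -415/36, m_4 = 271/72.
On [5, 8], S'(x) = b_3 + 2c_3·(x - 5) + 3d_3·(x - 5)² with b_3 = Δ_3 - h_3(2m_3 + m_4)/6 = 319/48, c_3 = m_3/2 = -415/72, d_3 = (m_4 - m_3)/(6h_3) = 367/432. So S'(5) = 319/48.

6.6458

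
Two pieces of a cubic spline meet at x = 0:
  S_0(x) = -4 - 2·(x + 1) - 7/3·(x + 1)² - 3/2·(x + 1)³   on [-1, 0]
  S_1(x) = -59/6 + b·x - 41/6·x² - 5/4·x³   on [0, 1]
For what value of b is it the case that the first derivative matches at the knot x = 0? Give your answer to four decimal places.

-11.1667

S_0'(x) = -2 - 14/3·(x + 1) - 9/2·(x + 1)², so S_0'(0) = -67/6. On the right, S_1'(0) = b, so b = -67/6.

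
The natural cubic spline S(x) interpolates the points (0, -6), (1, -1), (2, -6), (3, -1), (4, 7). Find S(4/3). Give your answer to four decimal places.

-2.4246

Let m_i = S''(x_i). Step sizes h_i = 1, 1, 1, 1; slopes of the chords Δ_i = (y_(i+1) - y_i)/h_i = 5, -5, 5, 8.
  1·m_0 + 4·m_1 + 1·m_2 = 6(Δ_1 - Δ_0) = -60
  1·m_1 + 4·m_2 + 1·m_3 = 6(Δ_2 - Δ_1) = 60
  1·m_2 + 4·m_3 + 1·m_4 = 6(Δ_3 - Δ_2) = 18
Natural end conditions: m_0 = m_4 = 0.
Solving the tridiagonal system: m_0 = 0, m_1 = -561/28, m_2 = 141/7, m_3 = -15/28, m_4 = 0.
On [1, 2], S(x) = -1 - 47/28·(x - 1) - 561/56·(x - 1)² + 375/56·(x - 1)³.
With (x - 1) = 1/3: S(4/3) = -611/252.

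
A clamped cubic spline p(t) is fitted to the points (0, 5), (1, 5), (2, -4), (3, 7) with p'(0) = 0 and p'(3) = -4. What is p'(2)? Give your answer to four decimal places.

Write M_i for p''(x_i). With h_i = 1, 1, 1 and divided differences Δ_i = 0, -9, 11, the continuity of p' gives the tridiagonal system
  1·M_0 + 4·M_1 + 1·M_2 = 6(Δ_1 - Δ_0) = -54
  1·M_1 + 4·M_2 + 1·M_3 = 6(Δ_2 - Δ_1) = 120
Clamped end conditions give two more equations: 2h_0·M_0 + h_0·M_1 = 6(Δ_0 - p'(0)) = 0 and h_2·M_2 + 2h_2·M_3 = 6(p'(3) - Δ_2) = -90.
Solving the tridiagonal system: M_0 = 236/15, M_1 = -472/15, M_2 = 842/15, M_3 = -1096/15.
On [2, 3], p'(t) = b_2 + 2c_2·(t - 2) + 3d_2·(t - 2)² with b_2 = Δ_2 - h_2(2M_2 + M_3)/6 = 67/15, c_2 = M_2/2 = 421/15, d_2 = (M_3 - M_2)/(6h_2) = -323/15. So p'(2) = 67/15.

4.4667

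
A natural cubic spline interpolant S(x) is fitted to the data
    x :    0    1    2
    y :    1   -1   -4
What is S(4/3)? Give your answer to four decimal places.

Write M_i for S''(x_i). With h_i = 1, 1 and divided differences Δ_i = -2, -3, the continuity of S' gives the tridiagonal system
  1·M_0 + 4·M_1 + 1·M_2 = 6(Δ_1 - Δ_0) = -6
Natural end conditions: M_0 = M_2 = 0.
Solving: M_0 = 0, M_1 = -3/2, M_2 = 0.
On [1, 2], S(x) = -1 - 5/2·(x - 1) - 3/4·(x - 1)² + 1/4·(x - 1)³.
With (x - 1) = 1/3: S(4/3) = -103/54.

-1.9074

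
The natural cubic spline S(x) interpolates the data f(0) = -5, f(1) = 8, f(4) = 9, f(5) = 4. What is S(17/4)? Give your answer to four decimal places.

Put m_i = S'' at the i-th knot. Here h = (1, 3, 1) and Δ = (13, 1/3, -5), so the interior equations h_(i-1)·m_(i-1) + 2(h_(i-1)+h_i)·m_i + h_i·m_(i+1) = 6(Δ_i − Δ_(i-1)) read
  1·m_0 + 8·m_1 + 3·m_2 = 6(Δ_1 - Δ_0) = -76
  3·m_1 + 8·m_2 + 1·m_3 = 6(Δ_2 - Δ_1) = -32
Natural end conditions: m_0 = m_3 = 0.
Solving: m_0 = 0, m_1 = -512/55, m_2 = -28/55, m_3 = 0.
On [4, 5], S(x) = 9 - 797/165·(x - 4) - 14/55·(x - 4)² + 14/165·(x - 4)³.
With (x - 4) = 1/4: S(17/4) = 13689/1760.

7.7778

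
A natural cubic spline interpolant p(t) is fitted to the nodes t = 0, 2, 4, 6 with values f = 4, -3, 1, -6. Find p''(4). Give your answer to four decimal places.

Let σ_i = p''(x_i). Step sizes h_i = 2, 2, 2; slopes of the chords Δ_i = (y_(i+1) - y_i)/h_i = -7/2, 2, -7/2.
  2·σ_0 + 8·σ_1 + 2·σ_2 = 6(Δ_1 - Δ_0) = 33
  2·σ_1 + 8·σ_2 + 2·σ_3 = 6(Δ_2 - Δ_1) = -33
Natural end conditions: σ_0 = σ_3 = 0.
Solving: σ_0 = 0, σ_1 = 11/2, σ_2 = -11/2, σ_3 = 0.

-5.5000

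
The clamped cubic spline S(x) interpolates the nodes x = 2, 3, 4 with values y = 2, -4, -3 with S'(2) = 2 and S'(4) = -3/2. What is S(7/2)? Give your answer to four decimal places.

With m_i denoting the second derivative at x_i, h_i = 1, 1, and Δ_i = (y_(i+1) − y_i)/h_i = -6, 1:
  1·m_0 + 4·m_1 + 1·m_2 = 6(Δ_1 - Δ_0) = 42
Clamped end conditions give two more equations: 2h_0·m_0 + h_0·m_1 = 6(Δ_0 - S'(2)) = -48 and h_1·m_1 + 2h_1·m_2 = 6(S'(4) - Δ_1) = -15.
Solving the tridiagonal system: m_0 = -145/4, m_1 = 49/2, m_2 = -79/4.
On [3, 4], S(x) = -4 - 31/8·(x - 3) + 49/4·(x - 3)² - 59/8·(x - 3)³.
With (x - 3) = 1/2: S(7/2) = -243/64.

-3.7969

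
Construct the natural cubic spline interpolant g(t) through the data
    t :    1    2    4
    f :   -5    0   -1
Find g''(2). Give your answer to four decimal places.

Write M_i for g''(x_i). With h_i = 1, 2 and divided differences Δ_i = 5, -1/2, the continuity of g' gives the tridiagonal system
  1·M_0 + 6·M_1 + 2·M_2 = 6(Δ_1 - Δ_0) = -33
Natural end conditions: M_0 = M_2 = 0.
Forward elimination and back-substitution give M_0 = 0, M_1 = -11/2, M_2 = 0.

-5.5000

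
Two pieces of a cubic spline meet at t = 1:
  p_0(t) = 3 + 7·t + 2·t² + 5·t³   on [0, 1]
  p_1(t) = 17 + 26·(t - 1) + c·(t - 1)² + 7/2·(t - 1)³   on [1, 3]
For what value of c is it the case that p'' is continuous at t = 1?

p_0''(t) = 4 + 30·t, so p_0''(1) = 34. On the right, p_1''(1) = 2c, so c = 17.

17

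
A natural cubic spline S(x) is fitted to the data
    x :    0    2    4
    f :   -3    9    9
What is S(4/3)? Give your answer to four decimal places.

With σ_i denoting the second derivative at x_i, h_i = 2, 2, and Δ_i = (y_(i+1) − y_i)/h_i = 6, 0:
  2·σ_0 + 8·σ_1 + 2·σ_2 = 6(Δ_1 - Δ_0) = -36
Natural end conditions: σ_0 = σ_2 = 0.
Hence σ_0 = 0, σ_1 = -9/2, σ_2 = 0.
On [0, 2], S(x) = -3 + 15/2·x + 0·x² - 3/8·x³.
With x = 4/3: S(4/3) = 55/9.

6.1111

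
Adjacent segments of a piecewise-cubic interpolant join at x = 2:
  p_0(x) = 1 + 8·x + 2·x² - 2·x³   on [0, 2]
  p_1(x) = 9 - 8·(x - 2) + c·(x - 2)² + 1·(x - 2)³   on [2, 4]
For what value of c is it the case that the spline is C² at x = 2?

-10

p_0''(x) = 4 - 12·x, so p_0''(2) = -20. On the right, p_1''(2) = 2c, so c = -10.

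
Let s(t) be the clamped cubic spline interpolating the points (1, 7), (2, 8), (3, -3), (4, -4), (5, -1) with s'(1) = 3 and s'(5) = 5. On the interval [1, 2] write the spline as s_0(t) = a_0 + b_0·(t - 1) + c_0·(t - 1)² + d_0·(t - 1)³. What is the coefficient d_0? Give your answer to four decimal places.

Let σ_i = s''(x_i). Step sizes h_i = 1, 1, 1, 1; slopes of the chords Δ_i = (y_(i+1) - y_i)/h_i = 1, -11, -1, 3.
  1·σ_0 + 4·σ_1 + 1·σ_2 = 6(Δ_1 - Δ_0) = -72
  1·σ_1 + 4·σ_2 + 1·σ_3 = 6(Δ_2 - Δ_1) = 60
  1·σ_2 + 4·σ_3 + 1·σ_4 = 6(Δ_3 - Δ_2) = 24
Clamped end conditions give two more equations: 2h_0·σ_0 + h_0·σ_1 = 6(Δ_0 - s'(1)) = -12 and h_3·σ_3 + 2h_3·σ_4 = 6(s'(5) - Δ_3) = 12.
Solving the tridiagonal system: σ_0 = 13/2, σ_1 = -25, σ_2 = 43/2, σ_3 = -1, σ_4 = 13/2.
On [1, 2], with s_0(t) = a_0 + b_0·(t - 1) + c_0·(t - 1)² + d_0·(t - 1)³: c_0 = σ_0/2 = 13/4, d_0 = (σ_1 - σ_0)/(6h_0) = -21/4, b_0 = Δ_0 - h_0(2σ_0 + σ_1)/6 = 3.

-5.2500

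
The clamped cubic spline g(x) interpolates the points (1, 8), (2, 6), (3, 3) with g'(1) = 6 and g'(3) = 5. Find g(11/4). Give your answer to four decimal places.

Write m_i for g''(x_i). With h_i = 1, 1 and divided differences Δ_i = -2, -3, the continuity of g' gives the tridiagonal system
  1·m_0 + 4·m_1 + 1·m_2 = 6(Δ_1 - Δ_0) = -6
Clamped end conditions give two more equations: 2h_0·m_0 + h_0·m_1 = 6(Δ_0 - g'(1)) = -48 and h_1·m_1 + 2h_1·m_2 = 6(g'(3) - Δ_1) = 48.
Hence m_0 = -23, m_1 = -2, m_2 = 25.
On [2, 3], g(x) = 6 - 13/2·(x - 2) - 1·(x - 2)² + 9/2·(x - 2)³.
With (x - 2) = 3/4: g(11/4) = 315/128.

2.4609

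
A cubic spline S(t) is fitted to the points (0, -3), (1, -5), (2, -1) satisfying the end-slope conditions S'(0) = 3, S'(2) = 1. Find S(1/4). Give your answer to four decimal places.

-2.9141

Write M_i for S''(x_i). With h_i = 1, 1 and divided differences Δ_i = -2, 4, the continuity of S' gives the tridiagonal system
  1·M_0 + 4·M_1 + 1·M_2 = 6(Δ_1 - Δ_0) = 36
Clamped end conditions give two more equations: 2h_0·M_0 + h_0·M_1 = 6(Δ_0 - S'(0)) = -30 and h_1·M_1 + 2h_1·M_2 = 6(S'(2) - Δ_1) = -18.
Hence M_0 = -25, M_1 = 20, M_2 = -19.
On [0, 1], S(t) = -3 + 3·t - 25/2·t² + 15/2·t³.
With t = 1/4: S(1/4) = -373/128.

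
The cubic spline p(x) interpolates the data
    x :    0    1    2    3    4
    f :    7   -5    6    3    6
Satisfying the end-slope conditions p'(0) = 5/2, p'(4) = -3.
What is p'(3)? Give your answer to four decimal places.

With M_i denoting the second derivative at x_i, h_i = 1, 1, 1, 1, and Δ_i = (y_(i+1) − y_i)/h_i = -12, 11, -3, 3:
  1·M_0 + 4·M_1 + 1·M_2 = 6(Δ_1 - Δ_0) = 138
  1·M_1 + 4·M_2 + 1·M_3 = 6(Δ_2 - Δ_1) = -84
  1·M_2 + 4·M_3 + 1·M_4 = 6(Δ_3 - Δ_2) = 36
Clamped end conditions give two more equations: 2h_0·M_0 + h_0·M_1 = 6(Δ_0 - p'(0)) = -87 and h_3·M_3 + 2h_3·M_4 = 6(p'(4) - Δ_3) = -36.
Hence M_0 = -4241/56, M_1 = 1805/28, M_2 = -353/8, M_3 = 785/28, M_4 = -1793/56.
On [3, 4], p'(x) = b_3 + 2c_3·(x - 3) + 3d_3·(x - 3)² with b_3 = Δ_3 - h_3(2M_3 + M_4)/6 = -113/112, c_3 = M_3/2 = 785/56, d_3 = (M_4 - M_3)/(6h_3) = -1121/112. So p'(3) = -113/112.

-1.0089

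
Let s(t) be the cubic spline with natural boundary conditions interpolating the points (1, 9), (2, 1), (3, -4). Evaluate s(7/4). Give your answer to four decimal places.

2.7539

With σ_i denoting the second derivative at x_i, h_i = 1, 1, and Δ_i = (y_(i+1) − y_i)/h_i = -8, -5:
  1·σ_0 + 4·σ_1 + 1·σ_2 = 6(Δ_1 - Δ_0) = 18
Natural end conditions: σ_0 = σ_2 = 0.
Solving: σ_0 = 0, σ_1 = 9/2, σ_2 = 0.
On [1, 2], s(t) = 9 - 35/4·(t - 1) + 0·(t - 1)² + 3/4·(t - 1)³.
With (t - 1) = 3/4: s(7/4) = 705/256.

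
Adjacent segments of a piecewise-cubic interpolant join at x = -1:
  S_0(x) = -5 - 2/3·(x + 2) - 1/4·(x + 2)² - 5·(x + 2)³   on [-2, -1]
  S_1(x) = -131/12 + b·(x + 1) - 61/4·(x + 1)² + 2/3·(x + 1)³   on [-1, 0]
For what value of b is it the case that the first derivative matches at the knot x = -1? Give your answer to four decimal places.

S_0'(x) = -2/3 - 1/2·(x + 2) - 15·(x + 2)², so S_0'(-1) = -97/6. On the right, S_1'(-1) = b, so b = -97/6.

-16.1667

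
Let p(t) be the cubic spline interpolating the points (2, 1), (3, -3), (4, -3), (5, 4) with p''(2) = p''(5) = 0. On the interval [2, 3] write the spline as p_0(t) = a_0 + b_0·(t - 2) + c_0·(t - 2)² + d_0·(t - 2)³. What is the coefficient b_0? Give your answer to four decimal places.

-4.6000

Write M_i for p''(x_i). With h_i = 1, 1, 1 and divided differences Δ_i = -4, 0, 7, the continuity of p' gives the tridiagonal system
  1·M_0 + 4·M_1 + 1·M_2 = 6(Δ_1 - Δ_0) = 24
  1·M_1 + 4·M_2 + 1·M_3 = 6(Δ_2 - Δ_1) = 42
Natural end conditions: M_0 = M_3 = 0.
Solving the tridiagonal system: M_0 = 0, M_1 = 18/5, M_2 = 48/5, M_3 = 0.
On [2, 3], with p_0(t) = a_0 + b_0·(t - 2) + c_0·(t - 2)² + d_0·(t - 2)³: c_0 = M_0/2 = 0, d_0 = (M_1 - M_0)/(6h_0) = 3/5, b_0 = Δ_0 - h_0(2M_0 + M_1)/6 = -23/5.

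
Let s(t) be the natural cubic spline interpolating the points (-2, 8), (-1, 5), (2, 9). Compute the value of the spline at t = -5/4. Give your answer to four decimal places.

Put σ_i = s'' at the i-th knot. Here h = (1, 3) and Δ = (-3, 4/3), so the interior equations h_(i-1)·σ_(i-1) + 2(h_(i-1)+h_i)·σ_i + h_i·σ_(i+1) = 6(Δ_i − Δ_(i-1)) read
  1·σ_0 + 8·σ_1 + 3·σ_2 = 6(Δ_1 - Δ_0) = 26
Natural end conditions: σ_0 = σ_2 = 0.
Solving: σ_0 = 0, σ_1 = 13/4, σ_2 = 0.
On [-2, -1], s(t) = 8 - 85/24·(t + 2) + 0·(t + 2)² + 13/24·(t + 2)³.
With (t + 2) = 3/4: s(-5/4) = 2853/512.

5.5723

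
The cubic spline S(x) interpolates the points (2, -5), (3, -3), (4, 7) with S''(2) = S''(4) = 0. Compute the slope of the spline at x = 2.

0

With M_i denoting the second derivative at x_i, h_i = 1, 1, and Δ_i = (y_(i+1) − y_i)/h_i = 2, 10:
  1·M_0 + 4·M_1 + 1·M_2 = 6(Δ_1 - Δ_0) = 48
Natural end conditions: M_0 = M_2 = 0.
Solving: M_0 = 0, M_1 = 12, M_2 = 0.
On [2, 3], S'(x) = b_0 + 2c_0·(x - 2) + 3d_0·(x - 2)² with b_0 = Δ_0 - h_0(2M_0 + M_1)/6 = 0, c_0 = M_0/2 = 0, d_0 = (M_1 - M_0)/(6h_0) = 2. So S'(2) = 0.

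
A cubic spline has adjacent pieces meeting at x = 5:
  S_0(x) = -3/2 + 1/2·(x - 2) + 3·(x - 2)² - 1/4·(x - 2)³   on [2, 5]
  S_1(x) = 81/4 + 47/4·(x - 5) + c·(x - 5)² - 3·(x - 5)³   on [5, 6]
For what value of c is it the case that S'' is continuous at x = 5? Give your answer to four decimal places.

0.7500

S_0''(x) = 6 - 3/2·(x - 2), so S_0''(5) = 3/2. On the right, S_1''(5) = 2c, so c = 3/4.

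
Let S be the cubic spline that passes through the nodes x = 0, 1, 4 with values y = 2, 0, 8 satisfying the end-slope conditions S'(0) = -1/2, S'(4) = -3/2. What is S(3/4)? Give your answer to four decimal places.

0.4121

Write m_i for S''(x_i). With h_i = 1, 3 and divided differences Δ_i = -2, 8/3, the continuity of S' gives the tridiagonal system
  1·m_0 + 8·m_1 + 3·m_2 = 6(Δ_1 - Δ_0) = 28
Clamped end conditions give two more equations: 2h_0·m_0 + h_0·m_1 = 6(Δ_0 - S'(0)) = -9 and h_1·m_1 + 2h_1·m_2 = 6(S'(4) - Δ_1) = -25.
Solving: m_0 = -33/4, m_1 = 15/2, m_2 = -95/12.
On [0, 1], S(x) = 2 - 1/2·x - 33/8·x² + 21/8·x³.
With x = 3/4: S(3/4) = 211/512.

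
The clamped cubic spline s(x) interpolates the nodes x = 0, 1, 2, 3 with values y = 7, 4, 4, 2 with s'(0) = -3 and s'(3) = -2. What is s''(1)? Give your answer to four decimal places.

Put M_i = s'' at the i-th knot. Here h = (1, 1, 1) and Δ = (-3, 0, -2), so the interior equations h_(i-1)·M_(i-1) + 2(h_(i-1)+h_i)·M_i + h_i·M_(i+1) = 6(Δ_i − Δ_(i-1)) read
  1·M_0 + 4·M_1 + 1·M_2 = 6(Δ_1 - Δ_0) = 18
  1·M_1 + 4·M_2 + 1·M_3 = 6(Δ_2 - Δ_1) = -12
Clamped end conditions give two more equations: 2h_0·M_0 + h_0·M_1 = 6(Δ_0 - s'(0)) = 0 and h_2·M_2 + 2h_2·M_3 = 6(s'(3) - Δ_2) = 0.
Solving the tridiagonal system: M_0 = -10/3, M_1 = 20/3, M_2 = -16/3, M_3 = 8/3.

6.6667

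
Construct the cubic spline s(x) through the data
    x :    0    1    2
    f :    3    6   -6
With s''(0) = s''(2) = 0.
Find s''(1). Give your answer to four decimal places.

-22.5000

With σ_i denoting the second derivative at x_i, h_i = 1, 1, and Δ_i = (y_(i+1) − y_i)/h_i = 3, -12:
  1·σ_0 + 4·σ_1 + 1·σ_2 = 6(Δ_1 - Δ_0) = -90
Natural end conditions: σ_0 = σ_2 = 0.
Hence σ_0 = 0, σ_1 = -45/2, σ_2 = 0.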